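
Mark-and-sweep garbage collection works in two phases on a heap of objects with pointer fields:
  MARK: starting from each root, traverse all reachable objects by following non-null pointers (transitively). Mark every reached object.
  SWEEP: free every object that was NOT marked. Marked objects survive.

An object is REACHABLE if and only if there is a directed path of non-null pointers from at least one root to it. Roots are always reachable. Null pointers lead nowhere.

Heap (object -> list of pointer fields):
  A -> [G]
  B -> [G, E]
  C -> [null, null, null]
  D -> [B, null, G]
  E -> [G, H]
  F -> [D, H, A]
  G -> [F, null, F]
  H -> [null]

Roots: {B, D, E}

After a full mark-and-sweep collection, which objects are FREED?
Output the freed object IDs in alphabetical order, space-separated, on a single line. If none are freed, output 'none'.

Roots: B D E
Mark B: refs=G E, marked=B
Mark D: refs=B null G, marked=B D
Mark E: refs=G H, marked=B D E
Mark G: refs=F null F, marked=B D E G
Mark H: refs=null, marked=B D E G H
Mark F: refs=D H A, marked=B D E F G H
Mark A: refs=G, marked=A B D E F G H
Unmarked (collected): C

Answer: C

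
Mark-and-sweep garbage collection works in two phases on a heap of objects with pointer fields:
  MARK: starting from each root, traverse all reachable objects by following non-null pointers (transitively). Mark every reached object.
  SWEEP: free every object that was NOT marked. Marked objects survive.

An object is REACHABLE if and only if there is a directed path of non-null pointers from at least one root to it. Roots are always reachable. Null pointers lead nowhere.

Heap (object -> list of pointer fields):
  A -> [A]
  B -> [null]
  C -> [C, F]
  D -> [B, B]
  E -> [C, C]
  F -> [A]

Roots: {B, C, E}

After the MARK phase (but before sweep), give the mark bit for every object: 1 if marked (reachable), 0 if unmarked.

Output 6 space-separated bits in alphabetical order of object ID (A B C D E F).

Answer: 1 1 1 0 1 1

Derivation:
Roots: B C E
Mark B: refs=null, marked=B
Mark C: refs=C F, marked=B C
Mark E: refs=C C, marked=B C E
Mark F: refs=A, marked=B C E F
Mark A: refs=A, marked=A B C E F
Unmarked (collected): D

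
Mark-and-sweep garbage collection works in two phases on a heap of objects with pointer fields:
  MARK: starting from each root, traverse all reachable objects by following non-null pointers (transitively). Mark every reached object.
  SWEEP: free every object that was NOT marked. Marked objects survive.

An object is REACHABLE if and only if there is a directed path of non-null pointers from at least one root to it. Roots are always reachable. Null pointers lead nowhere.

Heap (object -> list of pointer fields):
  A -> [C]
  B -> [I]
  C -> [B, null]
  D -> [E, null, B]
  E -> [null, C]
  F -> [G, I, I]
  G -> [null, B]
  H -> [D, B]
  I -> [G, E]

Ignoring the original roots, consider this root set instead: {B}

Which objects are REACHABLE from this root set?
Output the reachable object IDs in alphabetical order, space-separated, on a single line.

Answer: B C E G I

Derivation:
Roots: B
Mark B: refs=I, marked=B
Mark I: refs=G E, marked=B I
Mark G: refs=null B, marked=B G I
Mark E: refs=null C, marked=B E G I
Mark C: refs=B null, marked=B C E G I
Unmarked (collected): A D F H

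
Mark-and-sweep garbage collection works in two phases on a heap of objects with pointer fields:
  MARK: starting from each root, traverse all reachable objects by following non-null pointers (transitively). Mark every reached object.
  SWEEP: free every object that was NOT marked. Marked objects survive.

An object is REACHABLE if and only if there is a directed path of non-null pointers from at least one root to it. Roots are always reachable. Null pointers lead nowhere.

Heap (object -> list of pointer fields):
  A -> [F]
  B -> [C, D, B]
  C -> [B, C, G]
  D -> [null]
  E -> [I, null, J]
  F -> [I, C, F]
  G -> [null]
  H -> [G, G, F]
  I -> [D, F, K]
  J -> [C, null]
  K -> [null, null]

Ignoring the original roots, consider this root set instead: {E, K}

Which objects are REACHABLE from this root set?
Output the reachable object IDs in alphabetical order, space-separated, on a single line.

Roots: E K
Mark E: refs=I null J, marked=E
Mark K: refs=null null, marked=E K
Mark I: refs=D F K, marked=E I K
Mark J: refs=C null, marked=E I J K
Mark D: refs=null, marked=D E I J K
Mark F: refs=I C F, marked=D E F I J K
Mark C: refs=B C G, marked=C D E F I J K
Mark B: refs=C D B, marked=B C D E F I J K
Mark G: refs=null, marked=B C D E F G I J K
Unmarked (collected): A H

Answer: B C D E F G I J K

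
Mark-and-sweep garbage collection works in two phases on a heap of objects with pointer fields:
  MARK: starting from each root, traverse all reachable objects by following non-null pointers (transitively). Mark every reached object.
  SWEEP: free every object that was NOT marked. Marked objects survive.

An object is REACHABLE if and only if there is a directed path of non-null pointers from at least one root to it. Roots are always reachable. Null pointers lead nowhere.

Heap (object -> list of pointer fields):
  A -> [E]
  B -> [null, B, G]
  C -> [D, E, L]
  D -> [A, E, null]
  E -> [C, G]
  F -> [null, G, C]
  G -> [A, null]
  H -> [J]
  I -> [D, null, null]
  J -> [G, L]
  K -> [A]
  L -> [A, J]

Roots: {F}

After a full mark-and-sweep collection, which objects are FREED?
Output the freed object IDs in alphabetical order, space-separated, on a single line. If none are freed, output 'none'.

Answer: B H I K

Derivation:
Roots: F
Mark F: refs=null G C, marked=F
Mark G: refs=A null, marked=F G
Mark C: refs=D E L, marked=C F G
Mark A: refs=E, marked=A C F G
Mark D: refs=A E null, marked=A C D F G
Mark E: refs=C G, marked=A C D E F G
Mark L: refs=A J, marked=A C D E F G L
Mark J: refs=G L, marked=A C D E F G J L
Unmarked (collected): B H I K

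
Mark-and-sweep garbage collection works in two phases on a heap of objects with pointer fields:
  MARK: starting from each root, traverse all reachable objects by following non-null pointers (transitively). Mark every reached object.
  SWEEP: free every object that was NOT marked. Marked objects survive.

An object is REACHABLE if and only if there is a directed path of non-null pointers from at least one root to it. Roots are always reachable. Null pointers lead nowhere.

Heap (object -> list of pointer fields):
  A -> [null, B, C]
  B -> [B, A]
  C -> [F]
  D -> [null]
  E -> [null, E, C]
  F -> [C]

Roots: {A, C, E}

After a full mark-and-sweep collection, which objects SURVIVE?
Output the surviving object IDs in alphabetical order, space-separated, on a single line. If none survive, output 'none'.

Answer: A B C E F

Derivation:
Roots: A C E
Mark A: refs=null B C, marked=A
Mark C: refs=F, marked=A C
Mark E: refs=null E C, marked=A C E
Mark B: refs=B A, marked=A B C E
Mark F: refs=C, marked=A B C E F
Unmarked (collected): D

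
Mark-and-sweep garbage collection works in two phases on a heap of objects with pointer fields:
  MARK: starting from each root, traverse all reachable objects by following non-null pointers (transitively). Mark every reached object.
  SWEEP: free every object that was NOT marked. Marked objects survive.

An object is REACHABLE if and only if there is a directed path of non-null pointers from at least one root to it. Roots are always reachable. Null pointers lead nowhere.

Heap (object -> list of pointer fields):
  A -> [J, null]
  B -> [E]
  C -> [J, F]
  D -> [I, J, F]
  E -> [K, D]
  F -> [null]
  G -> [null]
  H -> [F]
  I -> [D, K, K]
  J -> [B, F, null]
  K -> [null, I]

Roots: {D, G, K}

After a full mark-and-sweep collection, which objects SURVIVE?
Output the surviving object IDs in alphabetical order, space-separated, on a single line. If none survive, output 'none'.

Roots: D G K
Mark D: refs=I J F, marked=D
Mark G: refs=null, marked=D G
Mark K: refs=null I, marked=D G K
Mark I: refs=D K K, marked=D G I K
Mark J: refs=B F null, marked=D G I J K
Mark F: refs=null, marked=D F G I J K
Mark B: refs=E, marked=B D F G I J K
Mark E: refs=K D, marked=B D E F G I J K
Unmarked (collected): A C H

Answer: B D E F G I J K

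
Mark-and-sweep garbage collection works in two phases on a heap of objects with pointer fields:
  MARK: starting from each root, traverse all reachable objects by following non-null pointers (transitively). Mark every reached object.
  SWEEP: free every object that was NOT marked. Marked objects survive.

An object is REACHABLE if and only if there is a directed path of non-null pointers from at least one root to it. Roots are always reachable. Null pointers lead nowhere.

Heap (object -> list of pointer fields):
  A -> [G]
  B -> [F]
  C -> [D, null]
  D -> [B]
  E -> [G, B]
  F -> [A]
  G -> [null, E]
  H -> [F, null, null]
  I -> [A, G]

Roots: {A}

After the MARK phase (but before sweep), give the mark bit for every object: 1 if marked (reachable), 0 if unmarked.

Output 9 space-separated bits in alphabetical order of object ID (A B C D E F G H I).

Answer: 1 1 0 0 1 1 1 0 0

Derivation:
Roots: A
Mark A: refs=G, marked=A
Mark G: refs=null E, marked=A G
Mark E: refs=G B, marked=A E G
Mark B: refs=F, marked=A B E G
Mark F: refs=A, marked=A B E F G
Unmarked (collected): C D H I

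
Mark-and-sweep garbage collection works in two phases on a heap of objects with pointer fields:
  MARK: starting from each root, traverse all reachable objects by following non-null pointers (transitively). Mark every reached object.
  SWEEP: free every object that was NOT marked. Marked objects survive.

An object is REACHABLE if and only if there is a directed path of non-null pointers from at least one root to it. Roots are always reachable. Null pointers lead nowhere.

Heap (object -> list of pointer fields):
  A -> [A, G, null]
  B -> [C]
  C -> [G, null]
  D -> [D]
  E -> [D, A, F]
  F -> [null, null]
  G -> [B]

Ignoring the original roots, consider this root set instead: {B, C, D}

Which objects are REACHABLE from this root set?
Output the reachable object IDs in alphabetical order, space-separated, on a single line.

Answer: B C D G

Derivation:
Roots: B C D
Mark B: refs=C, marked=B
Mark C: refs=G null, marked=B C
Mark D: refs=D, marked=B C D
Mark G: refs=B, marked=B C D G
Unmarked (collected): A E F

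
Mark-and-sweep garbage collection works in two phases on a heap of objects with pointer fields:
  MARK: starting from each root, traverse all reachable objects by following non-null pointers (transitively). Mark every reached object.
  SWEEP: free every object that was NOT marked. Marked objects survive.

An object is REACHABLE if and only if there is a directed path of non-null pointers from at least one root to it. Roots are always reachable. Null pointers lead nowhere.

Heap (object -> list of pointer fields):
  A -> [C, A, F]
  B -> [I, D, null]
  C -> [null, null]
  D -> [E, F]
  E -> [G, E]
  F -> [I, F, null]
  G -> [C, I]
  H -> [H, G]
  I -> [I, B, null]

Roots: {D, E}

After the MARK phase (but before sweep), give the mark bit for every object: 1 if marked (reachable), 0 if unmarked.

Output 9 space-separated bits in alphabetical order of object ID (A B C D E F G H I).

Answer: 0 1 1 1 1 1 1 0 1

Derivation:
Roots: D E
Mark D: refs=E F, marked=D
Mark E: refs=G E, marked=D E
Mark F: refs=I F null, marked=D E F
Mark G: refs=C I, marked=D E F G
Mark I: refs=I B null, marked=D E F G I
Mark C: refs=null null, marked=C D E F G I
Mark B: refs=I D null, marked=B C D E F G I
Unmarked (collected): A H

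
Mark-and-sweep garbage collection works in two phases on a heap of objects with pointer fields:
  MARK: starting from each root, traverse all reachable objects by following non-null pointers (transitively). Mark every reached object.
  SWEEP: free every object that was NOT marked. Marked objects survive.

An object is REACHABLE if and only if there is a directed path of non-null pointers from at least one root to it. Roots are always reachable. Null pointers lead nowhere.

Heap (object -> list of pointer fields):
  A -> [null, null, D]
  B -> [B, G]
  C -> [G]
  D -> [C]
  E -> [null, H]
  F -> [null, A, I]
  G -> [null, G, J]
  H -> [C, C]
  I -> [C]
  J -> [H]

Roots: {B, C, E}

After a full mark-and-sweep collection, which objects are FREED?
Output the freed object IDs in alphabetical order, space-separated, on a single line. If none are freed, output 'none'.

Roots: B C E
Mark B: refs=B G, marked=B
Mark C: refs=G, marked=B C
Mark E: refs=null H, marked=B C E
Mark G: refs=null G J, marked=B C E G
Mark H: refs=C C, marked=B C E G H
Mark J: refs=H, marked=B C E G H J
Unmarked (collected): A D F I

Answer: A D F I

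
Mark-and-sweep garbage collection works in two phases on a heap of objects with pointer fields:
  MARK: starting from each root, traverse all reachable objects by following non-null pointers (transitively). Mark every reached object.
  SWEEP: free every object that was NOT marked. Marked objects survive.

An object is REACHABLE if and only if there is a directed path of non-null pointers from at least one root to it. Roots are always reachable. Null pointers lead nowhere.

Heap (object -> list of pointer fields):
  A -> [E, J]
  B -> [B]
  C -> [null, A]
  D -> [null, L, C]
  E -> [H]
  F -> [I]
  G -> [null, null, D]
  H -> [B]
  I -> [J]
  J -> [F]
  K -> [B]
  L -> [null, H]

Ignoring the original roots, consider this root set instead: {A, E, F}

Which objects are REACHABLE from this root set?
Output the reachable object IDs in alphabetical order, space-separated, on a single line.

Answer: A B E F H I J

Derivation:
Roots: A E F
Mark A: refs=E J, marked=A
Mark E: refs=H, marked=A E
Mark F: refs=I, marked=A E F
Mark J: refs=F, marked=A E F J
Mark H: refs=B, marked=A E F H J
Mark I: refs=J, marked=A E F H I J
Mark B: refs=B, marked=A B E F H I J
Unmarked (collected): C D G K L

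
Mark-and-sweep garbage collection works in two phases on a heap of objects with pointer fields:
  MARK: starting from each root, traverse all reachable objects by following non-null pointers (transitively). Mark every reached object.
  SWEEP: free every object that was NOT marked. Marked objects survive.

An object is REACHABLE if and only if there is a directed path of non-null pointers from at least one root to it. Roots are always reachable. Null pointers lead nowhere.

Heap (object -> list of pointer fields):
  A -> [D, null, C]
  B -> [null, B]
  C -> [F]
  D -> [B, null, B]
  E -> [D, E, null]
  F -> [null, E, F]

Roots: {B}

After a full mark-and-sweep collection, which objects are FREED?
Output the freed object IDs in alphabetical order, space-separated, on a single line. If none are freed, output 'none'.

Answer: A C D E F

Derivation:
Roots: B
Mark B: refs=null B, marked=B
Unmarked (collected): A C D E F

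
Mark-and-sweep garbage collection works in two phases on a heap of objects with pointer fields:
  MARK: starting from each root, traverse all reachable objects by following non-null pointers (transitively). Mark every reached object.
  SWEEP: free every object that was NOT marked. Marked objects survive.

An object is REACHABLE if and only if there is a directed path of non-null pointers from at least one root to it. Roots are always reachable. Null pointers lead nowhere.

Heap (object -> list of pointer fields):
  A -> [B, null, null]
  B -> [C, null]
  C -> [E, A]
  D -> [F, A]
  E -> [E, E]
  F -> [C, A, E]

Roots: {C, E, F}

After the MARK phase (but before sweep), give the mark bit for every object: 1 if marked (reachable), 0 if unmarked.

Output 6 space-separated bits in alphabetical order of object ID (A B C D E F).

Roots: C E F
Mark C: refs=E A, marked=C
Mark E: refs=E E, marked=C E
Mark F: refs=C A E, marked=C E F
Mark A: refs=B null null, marked=A C E F
Mark B: refs=C null, marked=A B C E F
Unmarked (collected): D

Answer: 1 1 1 0 1 1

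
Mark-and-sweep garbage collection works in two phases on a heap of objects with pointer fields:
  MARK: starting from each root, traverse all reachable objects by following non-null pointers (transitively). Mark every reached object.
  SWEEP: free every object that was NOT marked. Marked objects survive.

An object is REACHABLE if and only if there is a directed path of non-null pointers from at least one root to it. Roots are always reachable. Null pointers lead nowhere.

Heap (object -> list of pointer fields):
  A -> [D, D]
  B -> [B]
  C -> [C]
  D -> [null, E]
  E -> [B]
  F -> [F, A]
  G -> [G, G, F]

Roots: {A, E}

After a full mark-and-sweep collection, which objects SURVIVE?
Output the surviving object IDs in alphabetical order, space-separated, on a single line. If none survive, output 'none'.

Answer: A B D E

Derivation:
Roots: A E
Mark A: refs=D D, marked=A
Mark E: refs=B, marked=A E
Mark D: refs=null E, marked=A D E
Mark B: refs=B, marked=A B D E
Unmarked (collected): C F G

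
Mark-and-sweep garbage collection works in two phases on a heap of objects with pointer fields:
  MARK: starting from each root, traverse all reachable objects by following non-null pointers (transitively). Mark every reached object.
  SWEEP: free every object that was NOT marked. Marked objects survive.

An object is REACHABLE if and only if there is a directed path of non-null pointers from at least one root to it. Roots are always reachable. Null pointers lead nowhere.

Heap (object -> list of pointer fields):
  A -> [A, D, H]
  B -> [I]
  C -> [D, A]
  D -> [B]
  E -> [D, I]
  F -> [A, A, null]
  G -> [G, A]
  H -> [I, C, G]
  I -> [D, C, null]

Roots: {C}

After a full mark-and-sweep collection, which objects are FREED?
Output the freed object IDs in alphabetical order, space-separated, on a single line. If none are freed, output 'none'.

Roots: C
Mark C: refs=D A, marked=C
Mark D: refs=B, marked=C D
Mark A: refs=A D H, marked=A C D
Mark B: refs=I, marked=A B C D
Mark H: refs=I C G, marked=A B C D H
Mark I: refs=D C null, marked=A B C D H I
Mark G: refs=G A, marked=A B C D G H I
Unmarked (collected): E F

Answer: E F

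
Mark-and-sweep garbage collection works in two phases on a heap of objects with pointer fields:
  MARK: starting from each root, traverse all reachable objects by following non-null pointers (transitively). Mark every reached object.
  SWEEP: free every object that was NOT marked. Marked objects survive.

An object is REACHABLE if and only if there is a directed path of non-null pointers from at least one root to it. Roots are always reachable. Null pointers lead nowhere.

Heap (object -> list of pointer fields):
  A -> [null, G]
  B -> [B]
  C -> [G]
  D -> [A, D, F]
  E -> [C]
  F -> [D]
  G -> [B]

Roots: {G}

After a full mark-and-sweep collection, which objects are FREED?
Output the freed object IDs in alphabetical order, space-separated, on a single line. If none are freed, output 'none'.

Roots: G
Mark G: refs=B, marked=G
Mark B: refs=B, marked=B G
Unmarked (collected): A C D E F

Answer: A C D E F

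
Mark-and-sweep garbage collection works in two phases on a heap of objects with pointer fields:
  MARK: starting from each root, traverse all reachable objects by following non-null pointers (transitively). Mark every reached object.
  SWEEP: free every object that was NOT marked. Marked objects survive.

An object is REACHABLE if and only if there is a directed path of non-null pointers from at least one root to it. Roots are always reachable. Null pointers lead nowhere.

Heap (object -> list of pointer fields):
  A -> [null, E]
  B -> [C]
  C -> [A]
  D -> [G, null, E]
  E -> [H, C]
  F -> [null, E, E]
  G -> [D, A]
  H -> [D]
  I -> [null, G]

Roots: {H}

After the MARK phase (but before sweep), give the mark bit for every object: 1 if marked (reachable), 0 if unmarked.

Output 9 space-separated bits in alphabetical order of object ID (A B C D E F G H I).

Roots: H
Mark H: refs=D, marked=H
Mark D: refs=G null E, marked=D H
Mark G: refs=D A, marked=D G H
Mark E: refs=H C, marked=D E G H
Mark A: refs=null E, marked=A D E G H
Mark C: refs=A, marked=A C D E G H
Unmarked (collected): B F I

Answer: 1 0 1 1 1 0 1 1 0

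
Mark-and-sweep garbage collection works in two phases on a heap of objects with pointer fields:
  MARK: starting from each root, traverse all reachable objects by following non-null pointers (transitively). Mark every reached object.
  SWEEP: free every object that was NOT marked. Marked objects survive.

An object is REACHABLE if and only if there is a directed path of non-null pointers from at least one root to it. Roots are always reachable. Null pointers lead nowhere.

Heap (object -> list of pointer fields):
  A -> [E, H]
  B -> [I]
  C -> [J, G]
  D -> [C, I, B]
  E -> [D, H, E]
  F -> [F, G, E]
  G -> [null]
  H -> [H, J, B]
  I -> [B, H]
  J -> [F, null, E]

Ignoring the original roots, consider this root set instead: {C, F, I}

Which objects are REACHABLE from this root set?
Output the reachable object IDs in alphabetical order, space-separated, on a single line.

Answer: B C D E F G H I J

Derivation:
Roots: C F I
Mark C: refs=J G, marked=C
Mark F: refs=F G E, marked=C F
Mark I: refs=B H, marked=C F I
Mark J: refs=F null E, marked=C F I J
Mark G: refs=null, marked=C F G I J
Mark E: refs=D H E, marked=C E F G I J
Mark B: refs=I, marked=B C E F G I J
Mark H: refs=H J B, marked=B C E F G H I J
Mark D: refs=C I B, marked=B C D E F G H I J
Unmarked (collected): A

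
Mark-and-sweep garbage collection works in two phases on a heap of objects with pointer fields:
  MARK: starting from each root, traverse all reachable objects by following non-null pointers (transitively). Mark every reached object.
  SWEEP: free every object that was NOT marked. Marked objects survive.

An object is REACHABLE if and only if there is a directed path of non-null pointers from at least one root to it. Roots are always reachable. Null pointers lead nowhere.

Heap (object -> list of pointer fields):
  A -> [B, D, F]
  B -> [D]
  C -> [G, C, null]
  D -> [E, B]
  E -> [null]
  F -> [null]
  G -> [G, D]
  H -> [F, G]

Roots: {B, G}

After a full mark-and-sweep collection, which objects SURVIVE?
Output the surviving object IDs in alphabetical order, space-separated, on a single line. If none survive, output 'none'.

Roots: B G
Mark B: refs=D, marked=B
Mark G: refs=G D, marked=B G
Mark D: refs=E B, marked=B D G
Mark E: refs=null, marked=B D E G
Unmarked (collected): A C F H

Answer: B D E G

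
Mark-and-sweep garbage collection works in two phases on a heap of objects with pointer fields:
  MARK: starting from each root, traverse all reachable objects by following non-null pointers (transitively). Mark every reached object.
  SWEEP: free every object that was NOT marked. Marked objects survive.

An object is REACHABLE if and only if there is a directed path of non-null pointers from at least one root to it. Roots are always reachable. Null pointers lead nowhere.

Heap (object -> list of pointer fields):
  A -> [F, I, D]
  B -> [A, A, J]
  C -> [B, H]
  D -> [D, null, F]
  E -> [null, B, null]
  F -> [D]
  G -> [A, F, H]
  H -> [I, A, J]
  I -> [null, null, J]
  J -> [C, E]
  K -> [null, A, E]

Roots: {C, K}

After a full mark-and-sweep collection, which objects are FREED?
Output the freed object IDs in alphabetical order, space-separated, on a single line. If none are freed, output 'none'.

Roots: C K
Mark C: refs=B H, marked=C
Mark K: refs=null A E, marked=C K
Mark B: refs=A A J, marked=B C K
Mark H: refs=I A J, marked=B C H K
Mark A: refs=F I D, marked=A B C H K
Mark E: refs=null B null, marked=A B C E H K
Mark J: refs=C E, marked=A B C E H J K
Mark I: refs=null null J, marked=A B C E H I J K
Mark F: refs=D, marked=A B C E F H I J K
Mark D: refs=D null F, marked=A B C D E F H I J K
Unmarked (collected): G

Answer: G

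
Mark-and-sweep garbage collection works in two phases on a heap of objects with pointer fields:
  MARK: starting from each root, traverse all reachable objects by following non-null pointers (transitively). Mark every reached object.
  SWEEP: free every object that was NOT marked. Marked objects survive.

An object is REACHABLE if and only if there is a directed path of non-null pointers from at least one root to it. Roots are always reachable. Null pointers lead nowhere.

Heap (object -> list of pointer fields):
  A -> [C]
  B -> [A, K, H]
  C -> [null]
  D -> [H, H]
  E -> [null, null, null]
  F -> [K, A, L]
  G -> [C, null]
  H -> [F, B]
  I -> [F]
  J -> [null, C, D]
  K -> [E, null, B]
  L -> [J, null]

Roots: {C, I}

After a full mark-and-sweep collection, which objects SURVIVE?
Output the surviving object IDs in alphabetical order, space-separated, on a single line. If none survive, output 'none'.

Answer: A B C D E F H I J K L

Derivation:
Roots: C I
Mark C: refs=null, marked=C
Mark I: refs=F, marked=C I
Mark F: refs=K A L, marked=C F I
Mark K: refs=E null B, marked=C F I K
Mark A: refs=C, marked=A C F I K
Mark L: refs=J null, marked=A C F I K L
Mark E: refs=null null null, marked=A C E F I K L
Mark B: refs=A K H, marked=A B C E F I K L
Mark J: refs=null C D, marked=A B C E F I J K L
Mark H: refs=F B, marked=A B C E F H I J K L
Mark D: refs=H H, marked=A B C D E F H I J K L
Unmarked (collected): G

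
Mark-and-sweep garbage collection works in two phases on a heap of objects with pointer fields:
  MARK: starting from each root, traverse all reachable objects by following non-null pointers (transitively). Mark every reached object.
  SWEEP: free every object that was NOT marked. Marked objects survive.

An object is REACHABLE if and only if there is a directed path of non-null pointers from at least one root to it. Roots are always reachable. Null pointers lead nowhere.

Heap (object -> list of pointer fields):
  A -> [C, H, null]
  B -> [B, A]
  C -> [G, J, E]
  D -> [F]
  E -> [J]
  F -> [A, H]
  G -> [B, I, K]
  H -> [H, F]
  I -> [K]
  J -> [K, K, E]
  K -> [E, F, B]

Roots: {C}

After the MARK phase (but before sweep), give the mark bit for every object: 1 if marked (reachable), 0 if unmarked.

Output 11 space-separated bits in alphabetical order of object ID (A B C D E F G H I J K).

Answer: 1 1 1 0 1 1 1 1 1 1 1

Derivation:
Roots: C
Mark C: refs=G J E, marked=C
Mark G: refs=B I K, marked=C G
Mark J: refs=K K E, marked=C G J
Mark E: refs=J, marked=C E G J
Mark B: refs=B A, marked=B C E G J
Mark I: refs=K, marked=B C E G I J
Mark K: refs=E F B, marked=B C E G I J K
Mark A: refs=C H null, marked=A B C E G I J K
Mark F: refs=A H, marked=A B C E F G I J K
Mark H: refs=H F, marked=A B C E F G H I J K
Unmarked (collected): D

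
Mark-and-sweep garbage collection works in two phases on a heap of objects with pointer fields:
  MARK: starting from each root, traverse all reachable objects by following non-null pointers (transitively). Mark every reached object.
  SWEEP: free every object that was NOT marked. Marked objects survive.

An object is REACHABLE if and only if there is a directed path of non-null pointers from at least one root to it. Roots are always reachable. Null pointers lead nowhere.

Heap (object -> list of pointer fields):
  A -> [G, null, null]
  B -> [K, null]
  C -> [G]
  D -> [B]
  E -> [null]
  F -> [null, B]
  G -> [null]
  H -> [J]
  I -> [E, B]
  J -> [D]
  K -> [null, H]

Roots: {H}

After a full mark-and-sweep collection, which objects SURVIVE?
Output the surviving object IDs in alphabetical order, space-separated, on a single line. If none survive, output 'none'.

Answer: B D H J K

Derivation:
Roots: H
Mark H: refs=J, marked=H
Mark J: refs=D, marked=H J
Mark D: refs=B, marked=D H J
Mark B: refs=K null, marked=B D H J
Mark K: refs=null H, marked=B D H J K
Unmarked (collected): A C E F G I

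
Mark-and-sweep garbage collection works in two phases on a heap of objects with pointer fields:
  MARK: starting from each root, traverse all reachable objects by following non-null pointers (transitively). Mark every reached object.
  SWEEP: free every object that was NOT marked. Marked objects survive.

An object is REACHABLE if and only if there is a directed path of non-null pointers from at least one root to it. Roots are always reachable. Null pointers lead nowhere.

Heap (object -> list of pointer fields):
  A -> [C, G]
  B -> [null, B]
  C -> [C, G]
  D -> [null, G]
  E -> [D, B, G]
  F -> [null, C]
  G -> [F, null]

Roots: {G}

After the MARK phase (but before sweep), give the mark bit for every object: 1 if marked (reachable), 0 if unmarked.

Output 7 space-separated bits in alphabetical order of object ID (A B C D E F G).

Answer: 0 0 1 0 0 1 1

Derivation:
Roots: G
Mark G: refs=F null, marked=G
Mark F: refs=null C, marked=F G
Mark C: refs=C G, marked=C F G
Unmarked (collected): A B D E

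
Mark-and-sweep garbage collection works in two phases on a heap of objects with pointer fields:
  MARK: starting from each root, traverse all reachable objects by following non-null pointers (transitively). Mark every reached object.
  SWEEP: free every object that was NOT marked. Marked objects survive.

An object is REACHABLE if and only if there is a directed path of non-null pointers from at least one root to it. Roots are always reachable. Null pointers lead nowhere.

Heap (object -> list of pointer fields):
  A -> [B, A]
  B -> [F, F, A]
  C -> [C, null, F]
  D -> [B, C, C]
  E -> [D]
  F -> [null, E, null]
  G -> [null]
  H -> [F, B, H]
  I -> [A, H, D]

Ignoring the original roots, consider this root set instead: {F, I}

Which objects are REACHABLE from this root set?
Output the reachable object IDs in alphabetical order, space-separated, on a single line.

Roots: F I
Mark F: refs=null E null, marked=F
Mark I: refs=A H D, marked=F I
Mark E: refs=D, marked=E F I
Mark A: refs=B A, marked=A E F I
Mark H: refs=F B H, marked=A E F H I
Mark D: refs=B C C, marked=A D E F H I
Mark B: refs=F F A, marked=A B D E F H I
Mark C: refs=C null F, marked=A B C D E F H I
Unmarked (collected): G

Answer: A B C D E F H I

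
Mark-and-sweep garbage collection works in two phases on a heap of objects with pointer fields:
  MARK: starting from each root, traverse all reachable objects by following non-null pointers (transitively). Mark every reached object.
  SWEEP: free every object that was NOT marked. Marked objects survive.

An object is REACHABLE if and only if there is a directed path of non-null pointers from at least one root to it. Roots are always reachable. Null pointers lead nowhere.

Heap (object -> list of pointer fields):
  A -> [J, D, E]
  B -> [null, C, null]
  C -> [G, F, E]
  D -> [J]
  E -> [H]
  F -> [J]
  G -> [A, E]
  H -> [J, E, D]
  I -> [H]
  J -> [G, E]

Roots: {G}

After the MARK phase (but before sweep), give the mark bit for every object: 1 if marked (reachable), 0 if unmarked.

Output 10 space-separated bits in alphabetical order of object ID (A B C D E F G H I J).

Roots: G
Mark G: refs=A E, marked=G
Mark A: refs=J D E, marked=A G
Mark E: refs=H, marked=A E G
Mark J: refs=G E, marked=A E G J
Mark D: refs=J, marked=A D E G J
Mark H: refs=J E D, marked=A D E G H J
Unmarked (collected): B C F I

Answer: 1 0 0 1 1 0 1 1 0 1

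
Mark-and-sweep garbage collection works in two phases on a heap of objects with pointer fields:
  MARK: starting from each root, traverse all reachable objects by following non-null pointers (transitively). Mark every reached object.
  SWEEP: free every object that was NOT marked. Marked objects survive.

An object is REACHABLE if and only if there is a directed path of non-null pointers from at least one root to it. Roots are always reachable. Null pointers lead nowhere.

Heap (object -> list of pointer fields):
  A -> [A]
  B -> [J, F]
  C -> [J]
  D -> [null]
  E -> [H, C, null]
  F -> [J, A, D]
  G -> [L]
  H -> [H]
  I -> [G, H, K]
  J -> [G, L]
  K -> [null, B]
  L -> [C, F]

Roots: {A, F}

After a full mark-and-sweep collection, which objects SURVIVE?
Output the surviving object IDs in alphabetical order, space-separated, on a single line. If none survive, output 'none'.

Roots: A F
Mark A: refs=A, marked=A
Mark F: refs=J A D, marked=A F
Mark J: refs=G L, marked=A F J
Mark D: refs=null, marked=A D F J
Mark G: refs=L, marked=A D F G J
Mark L: refs=C F, marked=A D F G J L
Mark C: refs=J, marked=A C D F G J L
Unmarked (collected): B E H I K

Answer: A C D F G J L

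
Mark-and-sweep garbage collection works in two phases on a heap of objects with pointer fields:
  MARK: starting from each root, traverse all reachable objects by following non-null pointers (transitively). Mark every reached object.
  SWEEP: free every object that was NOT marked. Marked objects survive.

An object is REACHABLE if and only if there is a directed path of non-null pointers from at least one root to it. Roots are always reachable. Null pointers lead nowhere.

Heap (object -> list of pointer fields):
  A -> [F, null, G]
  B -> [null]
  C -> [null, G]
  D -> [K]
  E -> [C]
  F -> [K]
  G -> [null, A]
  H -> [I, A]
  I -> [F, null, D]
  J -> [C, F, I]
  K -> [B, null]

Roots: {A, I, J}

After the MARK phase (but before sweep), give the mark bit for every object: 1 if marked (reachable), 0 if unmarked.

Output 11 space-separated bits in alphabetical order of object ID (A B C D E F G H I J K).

Roots: A I J
Mark A: refs=F null G, marked=A
Mark I: refs=F null D, marked=A I
Mark J: refs=C F I, marked=A I J
Mark F: refs=K, marked=A F I J
Mark G: refs=null A, marked=A F G I J
Mark D: refs=K, marked=A D F G I J
Mark C: refs=null G, marked=A C D F G I J
Mark K: refs=B null, marked=A C D F G I J K
Mark B: refs=null, marked=A B C D F G I J K
Unmarked (collected): E H

Answer: 1 1 1 1 0 1 1 0 1 1 1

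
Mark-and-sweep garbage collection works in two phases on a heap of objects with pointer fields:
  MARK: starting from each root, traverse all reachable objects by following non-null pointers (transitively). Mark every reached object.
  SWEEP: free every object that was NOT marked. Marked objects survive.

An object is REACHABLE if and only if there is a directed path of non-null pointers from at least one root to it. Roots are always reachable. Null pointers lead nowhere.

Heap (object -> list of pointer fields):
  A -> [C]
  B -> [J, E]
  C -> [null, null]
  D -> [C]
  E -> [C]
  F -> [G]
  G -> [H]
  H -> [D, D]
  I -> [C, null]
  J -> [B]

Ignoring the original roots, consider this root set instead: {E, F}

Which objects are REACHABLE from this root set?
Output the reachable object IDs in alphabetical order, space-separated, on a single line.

Answer: C D E F G H

Derivation:
Roots: E F
Mark E: refs=C, marked=E
Mark F: refs=G, marked=E F
Mark C: refs=null null, marked=C E F
Mark G: refs=H, marked=C E F G
Mark H: refs=D D, marked=C E F G H
Mark D: refs=C, marked=C D E F G H
Unmarked (collected): A B I J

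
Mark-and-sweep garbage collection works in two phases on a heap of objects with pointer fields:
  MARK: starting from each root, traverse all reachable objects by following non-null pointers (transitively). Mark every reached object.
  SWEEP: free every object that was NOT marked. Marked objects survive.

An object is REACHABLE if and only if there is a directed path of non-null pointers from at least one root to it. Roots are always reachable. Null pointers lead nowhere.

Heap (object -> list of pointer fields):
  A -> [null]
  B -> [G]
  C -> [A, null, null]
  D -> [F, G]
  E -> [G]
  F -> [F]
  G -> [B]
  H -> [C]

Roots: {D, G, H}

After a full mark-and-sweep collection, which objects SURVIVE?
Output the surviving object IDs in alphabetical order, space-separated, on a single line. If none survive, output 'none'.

Roots: D G H
Mark D: refs=F G, marked=D
Mark G: refs=B, marked=D G
Mark H: refs=C, marked=D G H
Mark F: refs=F, marked=D F G H
Mark B: refs=G, marked=B D F G H
Mark C: refs=A null null, marked=B C D F G H
Mark A: refs=null, marked=A B C D F G H
Unmarked (collected): E

Answer: A B C D F G H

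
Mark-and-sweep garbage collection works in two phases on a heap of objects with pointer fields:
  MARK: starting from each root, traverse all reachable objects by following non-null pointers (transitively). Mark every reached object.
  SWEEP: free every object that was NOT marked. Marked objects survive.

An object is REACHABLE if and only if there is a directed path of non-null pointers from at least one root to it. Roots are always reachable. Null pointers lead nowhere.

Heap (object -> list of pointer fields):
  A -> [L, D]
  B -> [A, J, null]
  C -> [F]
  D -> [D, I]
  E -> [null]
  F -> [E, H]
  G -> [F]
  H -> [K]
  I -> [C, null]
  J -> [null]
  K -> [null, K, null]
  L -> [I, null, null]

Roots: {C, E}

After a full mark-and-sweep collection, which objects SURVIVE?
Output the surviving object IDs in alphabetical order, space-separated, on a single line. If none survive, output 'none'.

Roots: C E
Mark C: refs=F, marked=C
Mark E: refs=null, marked=C E
Mark F: refs=E H, marked=C E F
Mark H: refs=K, marked=C E F H
Mark K: refs=null K null, marked=C E F H K
Unmarked (collected): A B D G I J L

Answer: C E F H K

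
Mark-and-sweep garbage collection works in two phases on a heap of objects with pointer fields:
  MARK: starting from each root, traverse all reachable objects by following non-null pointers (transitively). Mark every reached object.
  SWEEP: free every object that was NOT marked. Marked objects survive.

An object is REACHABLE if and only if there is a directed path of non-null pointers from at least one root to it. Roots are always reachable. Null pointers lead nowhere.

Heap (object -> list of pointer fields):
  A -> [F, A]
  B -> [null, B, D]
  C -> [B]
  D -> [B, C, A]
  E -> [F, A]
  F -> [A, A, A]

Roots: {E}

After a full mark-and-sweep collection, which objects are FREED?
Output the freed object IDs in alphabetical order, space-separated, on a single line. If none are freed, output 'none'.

Roots: E
Mark E: refs=F A, marked=E
Mark F: refs=A A A, marked=E F
Mark A: refs=F A, marked=A E F
Unmarked (collected): B C D

Answer: B C D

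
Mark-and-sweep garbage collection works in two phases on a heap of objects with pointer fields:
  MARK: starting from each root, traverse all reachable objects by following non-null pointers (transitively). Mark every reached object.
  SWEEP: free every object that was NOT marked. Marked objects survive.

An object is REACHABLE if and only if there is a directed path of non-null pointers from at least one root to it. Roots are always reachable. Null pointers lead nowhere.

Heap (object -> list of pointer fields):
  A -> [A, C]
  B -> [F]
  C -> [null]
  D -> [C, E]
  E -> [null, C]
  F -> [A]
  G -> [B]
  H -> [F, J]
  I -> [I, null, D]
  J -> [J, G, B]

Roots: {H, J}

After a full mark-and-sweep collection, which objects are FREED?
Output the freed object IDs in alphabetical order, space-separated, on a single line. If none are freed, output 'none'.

Roots: H J
Mark H: refs=F J, marked=H
Mark J: refs=J G B, marked=H J
Mark F: refs=A, marked=F H J
Mark G: refs=B, marked=F G H J
Mark B: refs=F, marked=B F G H J
Mark A: refs=A C, marked=A B F G H J
Mark C: refs=null, marked=A B C F G H J
Unmarked (collected): D E I

Answer: D E I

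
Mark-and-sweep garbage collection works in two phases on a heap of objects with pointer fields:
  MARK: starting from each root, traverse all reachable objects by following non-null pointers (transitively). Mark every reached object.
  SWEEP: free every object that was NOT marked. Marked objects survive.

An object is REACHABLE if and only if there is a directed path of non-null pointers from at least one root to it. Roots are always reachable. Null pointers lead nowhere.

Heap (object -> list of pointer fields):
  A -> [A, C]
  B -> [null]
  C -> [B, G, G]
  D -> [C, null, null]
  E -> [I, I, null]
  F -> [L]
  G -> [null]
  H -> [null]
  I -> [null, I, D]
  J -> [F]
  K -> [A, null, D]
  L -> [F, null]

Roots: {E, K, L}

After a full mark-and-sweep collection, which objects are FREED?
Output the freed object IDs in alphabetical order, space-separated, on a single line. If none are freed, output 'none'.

Roots: E K L
Mark E: refs=I I null, marked=E
Mark K: refs=A null D, marked=E K
Mark L: refs=F null, marked=E K L
Mark I: refs=null I D, marked=E I K L
Mark A: refs=A C, marked=A E I K L
Mark D: refs=C null null, marked=A D E I K L
Mark F: refs=L, marked=A D E F I K L
Mark C: refs=B G G, marked=A C D E F I K L
Mark B: refs=null, marked=A B C D E F I K L
Mark G: refs=null, marked=A B C D E F G I K L
Unmarked (collected): H J

Answer: H J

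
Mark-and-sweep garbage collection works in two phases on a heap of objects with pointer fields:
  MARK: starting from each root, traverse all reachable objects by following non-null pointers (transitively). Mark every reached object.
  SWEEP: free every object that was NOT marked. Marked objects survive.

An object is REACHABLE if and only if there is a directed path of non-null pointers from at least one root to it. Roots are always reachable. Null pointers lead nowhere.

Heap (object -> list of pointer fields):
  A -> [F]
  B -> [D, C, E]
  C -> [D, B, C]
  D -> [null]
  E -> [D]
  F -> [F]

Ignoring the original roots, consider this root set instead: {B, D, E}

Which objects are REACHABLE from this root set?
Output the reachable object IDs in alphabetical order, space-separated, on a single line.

Answer: B C D E

Derivation:
Roots: B D E
Mark B: refs=D C E, marked=B
Mark D: refs=null, marked=B D
Mark E: refs=D, marked=B D E
Mark C: refs=D B C, marked=B C D E
Unmarked (collected): A F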